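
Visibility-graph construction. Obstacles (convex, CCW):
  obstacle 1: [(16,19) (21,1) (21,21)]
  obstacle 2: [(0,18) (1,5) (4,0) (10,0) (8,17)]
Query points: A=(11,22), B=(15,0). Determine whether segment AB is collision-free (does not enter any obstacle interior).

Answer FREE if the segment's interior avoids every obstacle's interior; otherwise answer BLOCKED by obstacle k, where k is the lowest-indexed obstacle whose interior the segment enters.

Obstacle 1 [(16,19) (21,1) (21,21)]:
  edge (16,19)–(21,1): clear
  edge (21,1)–(21,21): clear
  edge (21,21)–(16,19): clear
  midpoint (13,11) outside
  → clear
Obstacle 2 [(0,18) (1,5) (4,0) (10,0) (8,17)]:
  edge (0,18)–(1,5): clear
  edge (1,5)–(4,0): clear
  edge (4,0)–(10,0): clear
  edge (10,0)–(8,17): clear
  edge (8,17)–(0,18): clear
  midpoint (13,11) outside
  → clear

FREE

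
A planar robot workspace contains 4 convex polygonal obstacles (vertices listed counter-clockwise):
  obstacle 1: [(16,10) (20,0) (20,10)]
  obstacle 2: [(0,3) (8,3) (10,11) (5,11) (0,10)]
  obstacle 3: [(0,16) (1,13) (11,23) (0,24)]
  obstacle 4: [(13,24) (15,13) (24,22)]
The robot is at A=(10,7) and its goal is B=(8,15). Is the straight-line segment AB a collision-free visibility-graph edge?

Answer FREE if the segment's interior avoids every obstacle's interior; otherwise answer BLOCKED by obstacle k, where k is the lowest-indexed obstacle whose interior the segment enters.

BLOCKED by obstacle 2

Obstacle 1 [(16,10) (20,0) (20,10)]:
  edge (16,10)–(20,0): clear
  edge (20,0)–(20,10): clear
  edge (20,10)–(16,10): clear
  midpoint (9,11) outside
  → clear
Obstacle 2 [(0,3) (8,3) (10,11) (5,11) (0,10)]:
  edge (0,3)–(8,3): clear
  edge (8,3)–(10,11): crosses AB
  edge (10,11)–(5,11): crosses AB
  edge (5,11)–(0,10): clear
  edge (0,10)–(0,3): clear
  → BLOCKED
Obstacle 3 [(0,16) (1,13) (11,23) (0,24)]:
  edge (0,16)–(1,13): clear
  edge (1,13)–(11,23): clear
  edge (11,23)–(0,24): clear
  edge (0,24)–(0,16): clear
  midpoint (9,11) outside
  → clear
Obstacle 4 [(13,24) (15,13) (24,22)]:
  edge (13,24)–(15,13): clear
  edge (15,13)–(24,22): clear
  edge (24,22)–(13,24): clear
  midpoint (9,11) outside
  → clear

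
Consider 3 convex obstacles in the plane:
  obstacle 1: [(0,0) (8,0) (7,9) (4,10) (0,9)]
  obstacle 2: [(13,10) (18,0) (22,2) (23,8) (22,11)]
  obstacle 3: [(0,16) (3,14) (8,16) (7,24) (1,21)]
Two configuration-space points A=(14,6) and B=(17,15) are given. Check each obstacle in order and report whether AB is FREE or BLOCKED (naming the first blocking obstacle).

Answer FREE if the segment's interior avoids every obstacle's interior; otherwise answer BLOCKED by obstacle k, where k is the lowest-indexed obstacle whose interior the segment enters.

Obstacle 1 [(0,0) (8,0) (7,9) (4,10) (0,9)]:
  edge (0,0)–(8,0): clear
  edge (8,0)–(7,9): clear
  edge (7,9)–(4,10): clear
  edge (4,10)–(0,9): clear
  edge (0,9)–(0,0): clear
  midpoint (31/2,21/2) outside
  → clear
Obstacle 2 [(13,10) (18,0) (22,2) (23,8) (22,11)]:
  edge (13,10)–(18,0): crosses AB
  edge (18,0)–(22,2): clear
  edge (22,2)–(23,8): clear
  edge (23,8)–(22,11): clear
  edge (22,11)–(13,10): crosses AB
  → BLOCKED
Obstacle 3 [(0,16) (3,14) (8,16) (7,24) (1,21)]:
  edge (0,16)–(3,14): clear
  edge (3,14)–(8,16): clear
  edge (8,16)–(7,24): clear
  edge (7,24)–(1,21): clear
  edge (1,21)–(0,16): clear
  midpoint (31/2,21/2) outside
  → clear

BLOCKED by obstacle 2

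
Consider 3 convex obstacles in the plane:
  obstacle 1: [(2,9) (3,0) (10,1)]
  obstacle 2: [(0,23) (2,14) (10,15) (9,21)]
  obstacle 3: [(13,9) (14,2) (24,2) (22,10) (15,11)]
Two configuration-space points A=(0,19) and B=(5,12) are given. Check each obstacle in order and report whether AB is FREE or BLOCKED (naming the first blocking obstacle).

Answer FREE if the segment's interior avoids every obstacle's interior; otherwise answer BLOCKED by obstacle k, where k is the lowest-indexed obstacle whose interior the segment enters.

Obstacle 1 [(2,9) (3,0) (10,1)]:
  edge (2,9)–(3,0): clear
  edge (3,0)–(10,1): clear
  edge (10,1)–(2,9): clear
  midpoint (5/2,31/2) outside
  → clear
Obstacle 2 [(0,23) (2,14) (10,15) (9,21)]:
  edge (0,23)–(2,14): crosses AB
  edge (2,14)–(10,15): crosses AB
  edge (10,15)–(9,21): clear
  edge (9,21)–(0,23): clear
  → BLOCKED
Obstacle 3 [(13,9) (14,2) (24,2) (22,10) (15,11)]:
  edge (13,9)–(14,2): clear
  edge (14,2)–(24,2): clear
  edge (24,2)–(22,10): clear
  edge (22,10)–(15,11): clear
  edge (15,11)–(13,9): clear
  midpoint (5/2,31/2) outside
  → clear

BLOCKED by obstacle 2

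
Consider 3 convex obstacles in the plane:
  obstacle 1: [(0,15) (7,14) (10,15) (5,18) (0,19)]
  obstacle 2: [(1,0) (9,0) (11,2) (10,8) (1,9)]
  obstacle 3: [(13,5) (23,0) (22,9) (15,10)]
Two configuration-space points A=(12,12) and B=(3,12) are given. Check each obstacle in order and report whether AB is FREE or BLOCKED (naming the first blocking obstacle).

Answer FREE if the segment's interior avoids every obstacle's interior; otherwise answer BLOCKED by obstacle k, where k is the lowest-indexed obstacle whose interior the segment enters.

Obstacle 1 [(0,15) (7,14) (10,15) (5,18) (0,19)]:
  edge (0,15)–(7,14): clear
  edge (7,14)–(10,15): clear
  edge (10,15)–(5,18): clear
  edge (5,18)–(0,19): clear
  edge (0,19)–(0,15): clear
  midpoint (15/2,12) outside
  → clear
Obstacle 2 [(1,0) (9,0) (11,2) (10,8) (1,9)]:
  edge (1,0)–(9,0): clear
  edge (9,0)–(11,2): clear
  edge (11,2)–(10,8): clear
  edge (10,8)–(1,9): clear
  edge (1,9)–(1,0): clear
  midpoint (15/2,12) outside
  → clear
Obstacle 3 [(13,5) (23,0) (22,9) (15,10)]:
  edge (13,5)–(23,0): clear
  edge (23,0)–(22,9): clear
  edge (22,9)–(15,10): clear
  edge (15,10)–(13,5): clear
  midpoint (15/2,12) outside
  → clear

FREE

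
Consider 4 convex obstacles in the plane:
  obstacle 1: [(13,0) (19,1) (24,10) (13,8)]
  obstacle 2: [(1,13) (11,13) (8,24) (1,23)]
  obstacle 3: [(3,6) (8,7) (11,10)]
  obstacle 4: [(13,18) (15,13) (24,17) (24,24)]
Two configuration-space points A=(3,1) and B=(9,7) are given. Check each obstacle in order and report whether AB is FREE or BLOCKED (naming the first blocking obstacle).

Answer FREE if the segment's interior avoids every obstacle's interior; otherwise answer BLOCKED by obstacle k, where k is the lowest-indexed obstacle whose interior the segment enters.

Obstacle 1 [(13,0) (19,1) (24,10) (13,8)]:
  edge (13,0)–(19,1): clear
  edge (19,1)–(24,10): clear
  edge (24,10)–(13,8): clear
  edge (13,8)–(13,0): clear
  midpoint (6,4) outside
  → clear
Obstacle 2 [(1,13) (11,13) (8,24) (1,23)]:
  edge (1,13)–(11,13): clear
  edge (11,13)–(8,24): clear
  edge (8,24)–(1,23): clear
  edge (1,23)–(1,13): clear
  midpoint (6,4) outside
  → clear
Obstacle 3 [(3,6) (8,7) (11,10)]:
  edge (3,6)–(8,7): clear
  edge (8,7)–(11,10): clear
  edge (11,10)–(3,6): clear
  midpoint (6,4) outside
  → clear
Obstacle 4 [(13,18) (15,13) (24,17) (24,24)]:
  edge (13,18)–(15,13): clear
  edge (15,13)–(24,17): clear
  edge (24,17)–(24,24): clear
  edge (24,24)–(13,18): clear
  midpoint (6,4) outside
  → clear

FREE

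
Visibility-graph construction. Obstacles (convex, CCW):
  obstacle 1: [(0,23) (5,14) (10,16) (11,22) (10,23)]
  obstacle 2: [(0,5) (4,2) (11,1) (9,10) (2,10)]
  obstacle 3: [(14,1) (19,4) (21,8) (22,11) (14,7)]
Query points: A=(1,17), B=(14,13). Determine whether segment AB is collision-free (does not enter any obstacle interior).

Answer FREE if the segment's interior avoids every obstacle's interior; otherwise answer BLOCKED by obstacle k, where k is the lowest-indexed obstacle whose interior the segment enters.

BLOCKED by obstacle 1

Obstacle 1 [(0,23) (5,14) (10,16) (11,22) (10,23)]:
  edge (0,23)–(5,14): crosses AB
  edge (5,14)–(10,16): crosses AB
  edge (10,16)–(11,22): clear
  edge (11,22)–(10,23): clear
  edge (10,23)–(0,23): clear
  → BLOCKED
Obstacle 2 [(0,5) (4,2) (11,1) (9,10) (2,10)]:
  edge (0,5)–(4,2): clear
  edge (4,2)–(11,1): clear
  edge (11,1)–(9,10): clear
  edge (9,10)–(2,10): clear
  edge (2,10)–(0,5): clear
  midpoint (15/2,15) outside
  → clear
Obstacle 3 [(14,1) (19,4) (21,8) (22,11) (14,7)]:
  edge (14,1)–(19,4): clear
  edge (19,4)–(21,8): clear
  edge (21,8)–(22,11): clear
  edge (22,11)–(14,7): clear
  edge (14,7)–(14,1): clear
  midpoint (15/2,15) outside
  → clear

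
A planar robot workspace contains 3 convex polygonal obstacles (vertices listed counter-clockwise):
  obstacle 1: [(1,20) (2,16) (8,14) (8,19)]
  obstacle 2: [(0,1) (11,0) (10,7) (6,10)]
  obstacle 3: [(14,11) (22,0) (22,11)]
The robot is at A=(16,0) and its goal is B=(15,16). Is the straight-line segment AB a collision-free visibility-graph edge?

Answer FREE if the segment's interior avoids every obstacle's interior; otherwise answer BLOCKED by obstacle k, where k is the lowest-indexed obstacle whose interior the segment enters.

BLOCKED by obstacle 3

Obstacle 1 [(1,20) (2,16) (8,14) (8,19)]:
  edge (1,20)–(2,16): clear
  edge (2,16)–(8,14): clear
  edge (8,14)–(8,19): clear
  edge (8,19)–(1,20): clear
  midpoint (31/2,8) outside
  → clear
Obstacle 2 [(0,1) (11,0) (10,7) (6,10)]:
  edge (0,1)–(11,0): clear
  edge (11,0)–(10,7): clear
  edge (10,7)–(6,10): clear
  edge (6,10)–(0,1): clear
  midpoint (31/2,8) outside
  → clear
Obstacle 3 [(14,11) (22,0) (22,11)]:
  edge (14,11)–(22,0): crosses AB
  edge (22,0)–(22,11): clear
  edge (22,11)–(14,11): crosses AB
  → BLOCKED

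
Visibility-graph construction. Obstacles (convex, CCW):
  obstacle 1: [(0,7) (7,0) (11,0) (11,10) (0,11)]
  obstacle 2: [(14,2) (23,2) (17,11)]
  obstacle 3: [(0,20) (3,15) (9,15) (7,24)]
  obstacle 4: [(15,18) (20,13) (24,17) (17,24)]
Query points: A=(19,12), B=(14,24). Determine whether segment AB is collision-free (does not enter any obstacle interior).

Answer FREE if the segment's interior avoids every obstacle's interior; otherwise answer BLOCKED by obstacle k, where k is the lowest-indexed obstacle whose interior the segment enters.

BLOCKED by obstacle 4

Obstacle 1 [(0,7) (7,0) (11,0) (11,10) (0,11)]:
  edge (0,7)–(7,0): clear
  edge (7,0)–(11,0): clear
  edge (11,0)–(11,10): clear
  edge (11,10)–(0,11): clear
  edge (0,11)–(0,7): clear
  midpoint (33/2,18) outside
  → clear
Obstacle 2 [(14,2) (23,2) (17,11)]:
  edge (14,2)–(23,2): clear
  edge (23,2)–(17,11): clear
  edge (17,11)–(14,2): clear
  midpoint (33/2,18) outside
  → clear
Obstacle 3 [(0,20) (3,15) (9,15) (7,24)]:
  edge (0,20)–(3,15): clear
  edge (3,15)–(9,15): clear
  edge (9,15)–(7,24): clear
  edge (7,24)–(0,20): clear
  midpoint (33/2,18) outside
  → clear
Obstacle 4 [(15,18) (20,13) (24,17) (17,24)]:
  edge (15,18)–(20,13): crosses AB
  edge (20,13)–(24,17): clear
  edge (24,17)–(17,24): clear
  edge (17,24)–(15,18): crosses AB
  → BLOCKED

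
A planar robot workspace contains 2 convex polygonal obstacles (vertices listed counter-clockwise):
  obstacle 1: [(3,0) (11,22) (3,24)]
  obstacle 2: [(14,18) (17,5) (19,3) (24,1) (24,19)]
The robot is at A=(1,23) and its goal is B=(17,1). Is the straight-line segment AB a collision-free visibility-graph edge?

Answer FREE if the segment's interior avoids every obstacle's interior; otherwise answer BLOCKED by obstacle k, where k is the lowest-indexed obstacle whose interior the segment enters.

BLOCKED by obstacle 1

Obstacle 1 [(3,0) (11,22) (3,24)]:
  edge (3,0)–(11,22): crosses AB
  edge (11,22)–(3,24): clear
  edge (3,24)–(3,0): crosses AB
  → BLOCKED
Obstacle 2 [(14,18) (17,5) (19,3) (24,1) (24,19)]:
  edge (14,18)–(17,5): clear
  edge (17,5)–(19,3): clear
  edge (19,3)–(24,1): clear
  edge (24,1)–(24,19): clear
  edge (24,19)–(14,18): clear
  midpoint (9,12) outside
  → clear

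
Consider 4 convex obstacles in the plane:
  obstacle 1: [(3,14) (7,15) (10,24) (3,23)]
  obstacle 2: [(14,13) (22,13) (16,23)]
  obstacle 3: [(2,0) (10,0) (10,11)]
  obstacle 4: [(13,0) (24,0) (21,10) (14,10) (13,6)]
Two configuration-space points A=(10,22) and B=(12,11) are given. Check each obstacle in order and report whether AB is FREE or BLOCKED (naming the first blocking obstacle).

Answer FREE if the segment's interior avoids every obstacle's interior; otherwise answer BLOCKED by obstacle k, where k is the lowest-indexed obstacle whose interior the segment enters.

Obstacle 1 [(3,14) (7,15) (10,24) (3,23)]:
  edge (3,14)–(7,15): clear
  edge (7,15)–(10,24): clear
  edge (10,24)–(3,23): clear
  edge (3,23)–(3,14): clear
  midpoint (11,33/2) outside
  → clear
Obstacle 2 [(14,13) (22,13) (16,23)]:
  edge (14,13)–(22,13): clear
  edge (22,13)–(16,23): clear
  edge (16,23)–(14,13): clear
  midpoint (11,33/2) outside
  → clear
Obstacle 3 [(2,0) (10,0) (10,11)]:
  edge (2,0)–(10,0): clear
  edge (10,0)–(10,11): clear
  edge (10,11)–(2,0): clear
  midpoint (11,33/2) outside
  → clear
Obstacle 4 [(13,0) (24,0) (21,10) (14,10) (13,6)]:
  edge (13,0)–(24,0): clear
  edge (24,0)–(21,10): clear
  edge (21,10)–(14,10): clear
  edge (14,10)–(13,6): clear
  edge (13,6)–(13,0): clear
  midpoint (11,33/2) outside
  → clear

FREE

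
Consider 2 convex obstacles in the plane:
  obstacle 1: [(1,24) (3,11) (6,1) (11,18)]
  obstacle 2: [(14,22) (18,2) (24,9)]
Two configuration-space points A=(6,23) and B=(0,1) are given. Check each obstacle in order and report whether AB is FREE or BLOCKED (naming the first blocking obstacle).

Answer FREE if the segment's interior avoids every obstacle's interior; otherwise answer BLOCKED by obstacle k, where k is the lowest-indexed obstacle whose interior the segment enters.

Obstacle 1 [(1,24) (3,11) (6,1) (11,18)]:
  edge (1,24)–(3,11): crosses AB
  edge (3,11)–(6,1): clear
  edge (6,1)–(11,18): clear
  edge (11,18)–(1,24): crosses AB
  → BLOCKED
Obstacle 2 [(14,22) (18,2) (24,9)]:
  edge (14,22)–(18,2): clear
  edge (18,2)–(24,9): clear
  edge (24,9)–(14,22): clear
  midpoint (3,12) outside
  → clear

BLOCKED by obstacle 1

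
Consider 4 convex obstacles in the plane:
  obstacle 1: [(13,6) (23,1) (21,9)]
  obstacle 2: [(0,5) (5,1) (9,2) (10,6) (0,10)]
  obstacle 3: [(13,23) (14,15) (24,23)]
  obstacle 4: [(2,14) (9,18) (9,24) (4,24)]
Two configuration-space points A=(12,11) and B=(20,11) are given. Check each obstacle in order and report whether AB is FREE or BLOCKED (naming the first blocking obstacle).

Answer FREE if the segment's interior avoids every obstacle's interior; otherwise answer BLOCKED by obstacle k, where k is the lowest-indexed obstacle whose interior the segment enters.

Obstacle 1 [(13,6) (23,1) (21,9)]:
  edge (13,6)–(23,1): clear
  edge (23,1)–(21,9): clear
  edge (21,9)–(13,6): clear
  midpoint (16,11) outside
  → clear
Obstacle 2 [(0,5) (5,1) (9,2) (10,6) (0,10)]:
  edge (0,5)–(5,1): clear
  edge (5,1)–(9,2): clear
  edge (9,2)–(10,6): clear
  edge (10,6)–(0,10): clear
  edge (0,10)–(0,5): clear
  midpoint (16,11) outside
  → clear
Obstacle 3 [(13,23) (14,15) (24,23)]:
  edge (13,23)–(14,15): clear
  edge (14,15)–(24,23): clear
  edge (24,23)–(13,23): clear
  midpoint (16,11) outside
  → clear
Obstacle 4 [(2,14) (9,18) (9,24) (4,24)]:
  edge (2,14)–(9,18): clear
  edge (9,18)–(9,24): clear
  edge (9,24)–(4,24): clear
  edge (4,24)–(2,14): clear
  midpoint (16,11) outside
  → clear

FREE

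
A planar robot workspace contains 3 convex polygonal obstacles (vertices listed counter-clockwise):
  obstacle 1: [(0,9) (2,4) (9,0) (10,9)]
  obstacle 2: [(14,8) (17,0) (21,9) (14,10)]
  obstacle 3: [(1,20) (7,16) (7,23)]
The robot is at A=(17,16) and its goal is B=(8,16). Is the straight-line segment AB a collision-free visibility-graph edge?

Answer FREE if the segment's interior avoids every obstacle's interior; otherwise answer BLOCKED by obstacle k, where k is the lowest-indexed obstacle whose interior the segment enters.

FREE

Obstacle 1 [(0,9) (2,4) (9,0) (10,9)]:
  edge (0,9)–(2,4): clear
  edge (2,4)–(9,0): clear
  edge (9,0)–(10,9): clear
  edge (10,9)–(0,9): clear
  midpoint (25/2,16) outside
  → clear
Obstacle 2 [(14,8) (17,0) (21,9) (14,10)]:
  edge (14,8)–(17,0): clear
  edge (17,0)–(21,9): clear
  edge (21,9)–(14,10): clear
  edge (14,10)–(14,8): clear
  midpoint (25/2,16) outside
  → clear
Obstacle 3 [(1,20) (7,16) (7,23)]:
  edge (1,20)–(7,16): clear
  edge (7,16)–(7,23): clear
  edge (7,23)–(1,20): clear
  midpoint (25/2,16) outside
  → clear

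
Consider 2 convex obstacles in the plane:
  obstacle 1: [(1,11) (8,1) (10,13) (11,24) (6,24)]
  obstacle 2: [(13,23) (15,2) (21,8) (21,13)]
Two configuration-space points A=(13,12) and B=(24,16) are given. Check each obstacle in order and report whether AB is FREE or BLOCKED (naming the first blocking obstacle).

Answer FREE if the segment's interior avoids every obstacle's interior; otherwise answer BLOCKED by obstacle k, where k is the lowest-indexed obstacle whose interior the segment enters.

Obstacle 1 [(1,11) (8,1) (10,13) (11,24) (6,24)]:
  edge (1,11)–(8,1): clear
  edge (8,1)–(10,13): clear
  edge (10,13)–(11,24): clear
  edge (11,24)–(6,24): clear
  edge (6,24)–(1,11): clear
  midpoint (37/2,14) outside
  → clear
Obstacle 2 [(13,23) (15,2) (21,8) (21,13)]:
  edge (13,23)–(15,2): crosses AB
  edge (15,2)–(21,8): clear
  edge (21,8)–(21,13): clear
  edge (21,13)–(13,23): crosses AB
  → BLOCKED

BLOCKED by obstacle 2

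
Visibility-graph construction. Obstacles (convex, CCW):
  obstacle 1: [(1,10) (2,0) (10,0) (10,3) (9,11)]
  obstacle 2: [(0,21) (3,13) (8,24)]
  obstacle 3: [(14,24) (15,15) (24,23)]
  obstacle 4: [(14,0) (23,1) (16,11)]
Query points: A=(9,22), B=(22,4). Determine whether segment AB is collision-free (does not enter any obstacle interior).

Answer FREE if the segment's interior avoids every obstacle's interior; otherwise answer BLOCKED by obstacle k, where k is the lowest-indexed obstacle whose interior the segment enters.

FREE

Obstacle 1 [(1,10) (2,0) (10,0) (10,3) (9,11)]:
  edge (1,10)–(2,0): clear
  edge (2,0)–(10,0): clear
  edge (10,0)–(10,3): clear
  edge (10,3)–(9,11): clear
  edge (9,11)–(1,10): clear
  midpoint (31/2,13) outside
  → clear
Obstacle 2 [(0,21) (3,13) (8,24)]:
  edge (0,21)–(3,13): clear
  edge (3,13)–(8,24): clear
  edge (8,24)–(0,21): clear
  midpoint (31/2,13) outside
  → clear
Obstacle 3 [(14,24) (15,15) (24,23)]:
  edge (14,24)–(15,15): clear
  edge (15,15)–(24,23): clear
  edge (24,23)–(14,24): clear
  midpoint (31/2,13) outside
  → clear
Obstacle 4 [(14,0) (23,1) (16,11)]:
  edge (14,0)–(23,1): clear
  edge (23,1)–(16,11): clear
  edge (16,11)–(14,0): clear
  midpoint (31/2,13) outside
  → clear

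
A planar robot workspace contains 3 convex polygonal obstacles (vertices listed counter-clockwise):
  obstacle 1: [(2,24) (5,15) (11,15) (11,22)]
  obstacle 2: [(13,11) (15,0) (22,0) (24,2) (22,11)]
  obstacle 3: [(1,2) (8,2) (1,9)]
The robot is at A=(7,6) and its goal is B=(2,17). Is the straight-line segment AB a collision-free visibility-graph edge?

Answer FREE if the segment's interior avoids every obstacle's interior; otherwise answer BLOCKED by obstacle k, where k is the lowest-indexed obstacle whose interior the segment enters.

Obstacle 1 [(2,24) (5,15) (11,15) (11,22)]:
  edge (2,24)–(5,15): clear
  edge (5,15)–(11,15): clear
  edge (11,15)–(11,22): clear
  edge (11,22)–(2,24): clear
  midpoint (9/2,23/2) outside
  → clear
Obstacle 2 [(13,11) (15,0) (22,0) (24,2) (22,11)]:
  edge (13,11)–(15,0): clear
  edge (15,0)–(22,0): clear
  edge (22,0)–(24,2): clear
  edge (24,2)–(22,11): clear
  edge (22,11)–(13,11): clear
  midpoint (9/2,23/2) outside
  → clear
Obstacle 3 [(1,2) (8,2) (1,9)]:
  edge (1,2)–(8,2): clear
  edge (8,2)–(1,9): clear
  edge (1,9)–(1,2): clear
  midpoint (9/2,23/2) outside
  → clear

FREE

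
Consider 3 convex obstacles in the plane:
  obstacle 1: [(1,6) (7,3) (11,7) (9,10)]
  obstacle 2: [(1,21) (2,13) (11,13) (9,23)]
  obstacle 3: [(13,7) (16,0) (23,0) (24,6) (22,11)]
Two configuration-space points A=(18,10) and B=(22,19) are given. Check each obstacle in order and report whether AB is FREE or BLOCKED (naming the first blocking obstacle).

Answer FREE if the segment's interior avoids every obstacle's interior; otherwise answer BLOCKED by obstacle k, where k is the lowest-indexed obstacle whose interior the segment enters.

FREE

Obstacle 1 [(1,6) (7,3) (11,7) (9,10)]:
  edge (1,6)–(7,3): clear
  edge (7,3)–(11,7): clear
  edge (11,7)–(9,10): clear
  edge (9,10)–(1,6): clear
  midpoint (20,29/2) outside
  → clear
Obstacle 2 [(1,21) (2,13) (11,13) (9,23)]:
  edge (1,21)–(2,13): clear
  edge (2,13)–(11,13): clear
  edge (11,13)–(9,23): clear
  edge (9,23)–(1,21): clear
  midpoint (20,29/2) outside
  → clear
Obstacle 3 [(13,7) (16,0) (23,0) (24,6) (22,11)]:
  edge (13,7)–(16,0): clear
  edge (16,0)–(23,0): clear
  edge (23,0)–(24,6): clear
  edge (24,6)–(22,11): clear
  edge (22,11)–(13,7): clear
  midpoint (20,29/2) outside
  → clear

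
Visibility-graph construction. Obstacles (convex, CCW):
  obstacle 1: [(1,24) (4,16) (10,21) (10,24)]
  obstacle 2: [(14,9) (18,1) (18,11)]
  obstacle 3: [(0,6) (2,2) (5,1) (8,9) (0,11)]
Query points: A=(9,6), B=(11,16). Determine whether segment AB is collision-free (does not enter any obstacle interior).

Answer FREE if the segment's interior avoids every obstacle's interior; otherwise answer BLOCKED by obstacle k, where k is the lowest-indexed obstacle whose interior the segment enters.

Obstacle 1 [(1,24) (4,16) (10,21) (10,24)]:
  edge (1,24)–(4,16): clear
  edge (4,16)–(10,21): clear
  edge (10,21)–(10,24): clear
  edge (10,24)–(1,24): clear
  midpoint (10,11) outside
  → clear
Obstacle 2 [(14,9) (18,1) (18,11)]:
  edge (14,9)–(18,1): clear
  edge (18,1)–(18,11): clear
  edge (18,11)–(14,9): clear
  midpoint (10,11) outside
  → clear
Obstacle 3 [(0,6) (2,2) (5,1) (8,9) (0,11)]:
  edge (0,6)–(2,2): clear
  edge (2,2)–(5,1): clear
  edge (5,1)–(8,9): clear
  edge (8,9)–(0,11): clear
  edge (0,11)–(0,6): clear
  midpoint (10,11) outside
  → clear

FREE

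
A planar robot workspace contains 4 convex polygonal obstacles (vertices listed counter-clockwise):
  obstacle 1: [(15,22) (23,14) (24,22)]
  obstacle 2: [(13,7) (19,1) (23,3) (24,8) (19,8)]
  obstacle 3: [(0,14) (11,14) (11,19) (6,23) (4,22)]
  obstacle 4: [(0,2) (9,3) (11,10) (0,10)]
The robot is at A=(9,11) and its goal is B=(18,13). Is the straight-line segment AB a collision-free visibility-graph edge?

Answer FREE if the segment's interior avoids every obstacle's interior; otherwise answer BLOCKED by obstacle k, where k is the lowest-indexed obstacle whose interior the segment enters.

Obstacle 1 [(15,22) (23,14) (24,22)]:
  edge (15,22)–(23,14): clear
  edge (23,14)–(24,22): clear
  edge (24,22)–(15,22): clear
  midpoint (27/2,12) outside
  → clear
Obstacle 2 [(13,7) (19,1) (23,3) (24,8) (19,8)]:
  edge (13,7)–(19,1): clear
  edge (19,1)–(23,3): clear
  edge (23,3)–(24,8): clear
  edge (24,8)–(19,8): clear
  edge (19,8)–(13,7): clear
  midpoint (27/2,12) outside
  → clear
Obstacle 3 [(0,14) (11,14) (11,19) (6,23) (4,22)]:
  edge (0,14)–(11,14): clear
  edge (11,14)–(11,19): clear
  edge (11,19)–(6,23): clear
  edge (6,23)–(4,22): clear
  edge (4,22)–(0,14): clear
  midpoint (27/2,12) outside
  → clear
Obstacle 4 [(0,2) (9,3) (11,10) (0,10)]:
  edge (0,2)–(9,3): clear
  edge (9,3)–(11,10): clear
  edge (11,10)–(0,10): clear
  edge (0,10)–(0,2): clear
  midpoint (27/2,12) outside
  → clear

FREE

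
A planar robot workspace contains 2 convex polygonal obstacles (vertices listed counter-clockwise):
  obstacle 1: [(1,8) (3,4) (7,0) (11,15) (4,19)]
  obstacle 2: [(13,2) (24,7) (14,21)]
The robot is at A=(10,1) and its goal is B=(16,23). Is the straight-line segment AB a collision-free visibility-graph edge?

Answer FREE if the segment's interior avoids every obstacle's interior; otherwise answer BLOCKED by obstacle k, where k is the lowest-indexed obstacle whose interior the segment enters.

Obstacle 1 [(1,8) (3,4) (7,0) (11,15) (4,19)]:
  edge (1,8)–(3,4): clear
  edge (3,4)–(7,0): clear
  edge (7,0)–(11,15): clear
  edge (11,15)–(4,19): clear
  edge (4,19)–(1,8): clear
  midpoint (13,12) outside
  → clear
Obstacle 2 [(13,2) (24,7) (14,21)]:
  edge (13,2)–(24,7): clear
  edge (24,7)–(14,21): crosses AB
  edge (14,21)–(13,2): crosses AB
  → BLOCKED

BLOCKED by obstacle 2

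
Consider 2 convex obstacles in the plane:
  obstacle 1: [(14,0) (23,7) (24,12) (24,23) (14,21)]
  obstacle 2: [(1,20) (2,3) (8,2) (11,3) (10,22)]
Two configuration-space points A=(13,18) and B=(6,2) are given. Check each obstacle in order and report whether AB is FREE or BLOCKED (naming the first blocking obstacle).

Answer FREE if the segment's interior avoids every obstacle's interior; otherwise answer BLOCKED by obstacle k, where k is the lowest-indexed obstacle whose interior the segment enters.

BLOCKED by obstacle 2

Obstacle 1 [(14,0) (23,7) (24,12) (24,23) (14,21)]:
  edge (14,0)–(23,7): clear
  edge (23,7)–(24,12): clear
  edge (24,12)–(24,23): clear
  edge (24,23)–(14,21): clear
  edge (14,21)–(14,0): clear
  midpoint (19/2,10) outside
  → clear
Obstacle 2 [(1,20) (2,3) (8,2) (11,3) (10,22)]:
  edge (1,20)–(2,3): clear
  edge (2,3)–(8,2): crosses AB
  edge (8,2)–(11,3): clear
  edge (11,3)–(10,22): crosses AB
  edge (10,22)–(1,20): clear
  → BLOCKED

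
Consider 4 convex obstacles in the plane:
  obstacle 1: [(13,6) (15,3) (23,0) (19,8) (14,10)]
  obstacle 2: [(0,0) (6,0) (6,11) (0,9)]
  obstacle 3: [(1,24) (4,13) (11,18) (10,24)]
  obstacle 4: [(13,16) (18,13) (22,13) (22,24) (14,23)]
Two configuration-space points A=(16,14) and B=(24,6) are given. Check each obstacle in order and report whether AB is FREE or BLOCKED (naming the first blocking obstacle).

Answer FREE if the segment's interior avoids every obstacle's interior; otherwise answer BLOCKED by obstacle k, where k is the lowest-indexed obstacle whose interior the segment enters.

FREE

Obstacle 1 [(13,6) (15,3) (23,0) (19,8) (14,10)]:
  edge (13,6)–(15,3): clear
  edge (15,3)–(23,0): clear
  edge (23,0)–(19,8): clear
  edge (19,8)–(14,10): clear
  edge (14,10)–(13,6): clear
  midpoint (20,10) outside
  → clear
Obstacle 2 [(0,0) (6,0) (6,11) (0,9)]:
  edge (0,0)–(6,0): clear
  edge (6,0)–(6,11): clear
  edge (6,11)–(0,9): clear
  edge (0,9)–(0,0): clear
  midpoint (20,10) outside
  → clear
Obstacle 3 [(1,24) (4,13) (11,18) (10,24)]:
  edge (1,24)–(4,13): clear
  edge (4,13)–(11,18): clear
  edge (11,18)–(10,24): clear
  edge (10,24)–(1,24): clear
  midpoint (20,10) outside
  → clear
Obstacle 4 [(13,16) (18,13) (22,13) (22,24) (14,23)]:
  edge (13,16)–(18,13): clear
  edge (18,13)–(22,13): clear
  edge (22,13)–(22,24): clear
  edge (22,24)–(14,23): clear
  edge (14,23)–(13,16): clear
  midpoint (20,10) outside
  → clear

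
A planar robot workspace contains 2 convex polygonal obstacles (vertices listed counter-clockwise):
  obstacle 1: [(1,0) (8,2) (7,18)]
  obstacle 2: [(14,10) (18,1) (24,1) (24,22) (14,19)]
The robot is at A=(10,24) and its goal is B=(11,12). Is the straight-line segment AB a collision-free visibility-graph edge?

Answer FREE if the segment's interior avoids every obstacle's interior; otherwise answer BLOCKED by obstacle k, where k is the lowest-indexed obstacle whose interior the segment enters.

FREE

Obstacle 1 [(1,0) (8,2) (7,18)]:
  edge (1,0)–(8,2): clear
  edge (8,2)–(7,18): clear
  edge (7,18)–(1,0): clear
  midpoint (21/2,18) outside
  → clear
Obstacle 2 [(14,10) (18,1) (24,1) (24,22) (14,19)]:
  edge (14,10)–(18,1): clear
  edge (18,1)–(24,1): clear
  edge (24,1)–(24,22): clear
  edge (24,22)–(14,19): clear
  edge (14,19)–(14,10): clear
  midpoint (21/2,18) outside
  → clear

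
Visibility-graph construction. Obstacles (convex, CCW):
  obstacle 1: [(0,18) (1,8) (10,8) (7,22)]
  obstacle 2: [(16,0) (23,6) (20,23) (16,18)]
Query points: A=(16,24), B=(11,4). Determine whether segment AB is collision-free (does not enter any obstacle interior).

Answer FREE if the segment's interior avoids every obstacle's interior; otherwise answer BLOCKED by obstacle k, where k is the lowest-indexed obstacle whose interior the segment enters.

FREE

Obstacle 1 [(0,18) (1,8) (10,8) (7,22)]:
  edge (0,18)–(1,8): clear
  edge (1,8)–(10,8): clear
  edge (10,8)–(7,22): clear
  edge (7,22)–(0,18): clear
  midpoint (27/2,14) outside
  → clear
Obstacle 2 [(16,0) (23,6) (20,23) (16,18)]:
  edge (16,0)–(23,6): clear
  edge (23,6)–(20,23): clear
  edge (20,23)–(16,18): clear
  edge (16,18)–(16,0): clear
  midpoint (27/2,14) outside
  → clear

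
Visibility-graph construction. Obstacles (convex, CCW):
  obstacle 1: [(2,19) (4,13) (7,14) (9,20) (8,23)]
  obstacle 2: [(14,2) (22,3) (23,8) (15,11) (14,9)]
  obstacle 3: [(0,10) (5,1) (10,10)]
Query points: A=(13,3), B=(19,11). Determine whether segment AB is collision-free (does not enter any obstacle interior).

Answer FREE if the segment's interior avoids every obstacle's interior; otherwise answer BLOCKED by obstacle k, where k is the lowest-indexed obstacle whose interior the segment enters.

BLOCKED by obstacle 2

Obstacle 1 [(2,19) (4,13) (7,14) (9,20) (8,23)]:
  edge (2,19)–(4,13): clear
  edge (4,13)–(7,14): clear
  edge (7,14)–(9,20): clear
  edge (9,20)–(8,23): clear
  edge (8,23)–(2,19): clear
  midpoint (16,7) outside
  → clear
Obstacle 2 [(14,2) (22,3) (23,8) (15,11) (14,9)]:
  edge (14,2)–(22,3): clear
  edge (22,3)–(23,8): clear
  edge (23,8)–(15,11): crosses AB
  edge (15,11)–(14,9): clear
  edge (14,9)–(14,2): crosses AB
  → BLOCKED
Obstacle 3 [(0,10) (5,1) (10,10)]:
  edge (0,10)–(5,1): clear
  edge (5,1)–(10,10): clear
  edge (10,10)–(0,10): clear
  midpoint (16,7) outside
  → clear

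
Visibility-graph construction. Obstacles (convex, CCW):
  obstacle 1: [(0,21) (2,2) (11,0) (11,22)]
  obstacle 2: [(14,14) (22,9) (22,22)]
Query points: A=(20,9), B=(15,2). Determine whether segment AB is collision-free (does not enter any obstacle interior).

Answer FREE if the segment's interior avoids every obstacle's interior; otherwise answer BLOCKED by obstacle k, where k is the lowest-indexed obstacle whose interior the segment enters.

Obstacle 1 [(0,21) (2,2) (11,0) (11,22)]:
  edge (0,21)–(2,2): clear
  edge (2,2)–(11,0): clear
  edge (11,0)–(11,22): clear
  edge (11,22)–(0,21): clear
  midpoint (35/2,11/2) outside
  → clear
Obstacle 2 [(14,14) (22,9) (22,22)]:
  edge (14,14)–(22,9): clear
  edge (22,9)–(22,22): clear
  edge (22,22)–(14,14): clear
  midpoint (35/2,11/2) outside
  → clear

FREE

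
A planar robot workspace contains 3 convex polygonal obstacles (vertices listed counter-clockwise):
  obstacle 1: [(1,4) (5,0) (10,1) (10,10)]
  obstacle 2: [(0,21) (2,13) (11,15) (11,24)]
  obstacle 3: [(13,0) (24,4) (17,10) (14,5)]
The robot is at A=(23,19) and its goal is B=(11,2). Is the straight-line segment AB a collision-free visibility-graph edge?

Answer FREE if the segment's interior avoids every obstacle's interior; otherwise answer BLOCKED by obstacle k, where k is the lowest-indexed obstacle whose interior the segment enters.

FREE

Obstacle 1 [(1,4) (5,0) (10,1) (10,10)]:
  edge (1,4)–(5,0): clear
  edge (5,0)–(10,1): clear
  edge (10,1)–(10,10): clear
  edge (10,10)–(1,4): clear
  midpoint (17,21/2) outside
  → clear
Obstacle 2 [(0,21) (2,13) (11,15) (11,24)]:
  edge (0,21)–(2,13): clear
  edge (2,13)–(11,15): clear
  edge (11,15)–(11,24): clear
  edge (11,24)–(0,21): clear
  midpoint (17,21/2) outside
  → clear
Obstacle 3 [(13,0) (24,4) (17,10) (14,5)]:
  edge (13,0)–(24,4): clear
  edge (24,4)–(17,10): clear
  edge (17,10)–(14,5): clear
  edge (14,5)–(13,0): clear
  midpoint (17,21/2) outside
  → clear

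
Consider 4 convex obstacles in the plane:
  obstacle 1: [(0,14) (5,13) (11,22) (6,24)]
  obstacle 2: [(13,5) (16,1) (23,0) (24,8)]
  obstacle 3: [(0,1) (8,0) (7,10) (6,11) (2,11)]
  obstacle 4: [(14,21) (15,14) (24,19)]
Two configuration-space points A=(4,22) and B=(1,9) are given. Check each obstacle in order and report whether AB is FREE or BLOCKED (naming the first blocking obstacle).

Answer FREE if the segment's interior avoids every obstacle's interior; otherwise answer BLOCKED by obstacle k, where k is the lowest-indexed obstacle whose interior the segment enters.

BLOCKED by obstacle 1

Obstacle 1 [(0,14) (5,13) (11,22) (6,24)]:
  edge (0,14)–(5,13): crosses AB
  edge (5,13)–(11,22): clear
  edge (11,22)–(6,24): clear
  edge (6,24)–(0,14): crosses AB
  → BLOCKED
Obstacle 2 [(13,5) (16,1) (23,0) (24,8)]:
  edge (13,5)–(16,1): clear
  edge (16,1)–(23,0): clear
  edge (23,0)–(24,8): clear
  edge (24,8)–(13,5): clear
  midpoint (5/2,31/2) outside
  → clear
Obstacle 3 [(0,1) (8,0) (7,10) (6,11) (2,11)]:
  edge (0,1)–(8,0): clear
  edge (8,0)–(7,10): clear
  edge (7,10)–(6,11): clear
  edge (6,11)–(2,11): clear
  edge (2,11)–(0,1): clear
  midpoint (5/2,31/2) outside
  → clear
Obstacle 4 [(14,21) (15,14) (24,19)]:
  edge (14,21)–(15,14): clear
  edge (15,14)–(24,19): clear
  edge (24,19)–(14,21): clear
  midpoint (5/2,31/2) outside
  → clear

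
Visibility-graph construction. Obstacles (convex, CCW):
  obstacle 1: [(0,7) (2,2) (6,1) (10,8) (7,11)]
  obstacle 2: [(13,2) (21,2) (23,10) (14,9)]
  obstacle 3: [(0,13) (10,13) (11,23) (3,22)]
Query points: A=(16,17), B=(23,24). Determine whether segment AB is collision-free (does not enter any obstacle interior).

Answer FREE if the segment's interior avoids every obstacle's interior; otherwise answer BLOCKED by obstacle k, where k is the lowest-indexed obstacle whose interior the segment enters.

Obstacle 1 [(0,7) (2,2) (6,1) (10,8) (7,11)]:
  edge (0,7)–(2,2): clear
  edge (2,2)–(6,1): clear
  edge (6,1)–(10,8): clear
  edge (10,8)–(7,11): clear
  edge (7,11)–(0,7): clear
  midpoint (39/2,41/2) outside
  → clear
Obstacle 2 [(13,2) (21,2) (23,10) (14,9)]:
  edge (13,2)–(21,2): clear
  edge (21,2)–(23,10): clear
  edge (23,10)–(14,9): clear
  edge (14,9)–(13,2): clear
  midpoint (39/2,41/2) outside
  → clear
Obstacle 3 [(0,13) (10,13) (11,23) (3,22)]:
  edge (0,13)–(10,13): clear
  edge (10,13)–(11,23): clear
  edge (11,23)–(3,22): clear
  edge (3,22)–(0,13): clear
  midpoint (39/2,41/2) outside
  → clear

FREE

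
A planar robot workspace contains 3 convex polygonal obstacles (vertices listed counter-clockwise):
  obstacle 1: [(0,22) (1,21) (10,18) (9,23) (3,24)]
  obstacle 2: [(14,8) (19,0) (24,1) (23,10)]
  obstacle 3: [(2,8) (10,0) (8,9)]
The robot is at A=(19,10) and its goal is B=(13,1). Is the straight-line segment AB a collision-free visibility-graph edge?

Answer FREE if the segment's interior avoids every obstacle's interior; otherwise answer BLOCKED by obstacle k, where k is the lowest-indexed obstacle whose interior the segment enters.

Obstacle 1 [(0,22) (1,21) (10,18) (9,23) (3,24)]:
  edge (0,22)–(1,21): clear
  edge (1,21)–(10,18): clear
  edge (10,18)–(9,23): clear
  edge (9,23)–(3,24): clear
  edge (3,24)–(0,22): clear
  midpoint (16,11/2) outside
  → clear
Obstacle 2 [(14,8) (19,0) (24,1) (23,10)]:
  edge (14,8)–(19,0): crosses AB
  edge (19,0)–(24,1): clear
  edge (24,1)–(23,10): clear
  edge (23,10)–(14,8): crosses AB
  → BLOCKED
Obstacle 3 [(2,8) (10,0) (8,9)]:
  edge (2,8)–(10,0): clear
  edge (10,0)–(8,9): clear
  edge (8,9)–(2,8): clear
  midpoint (16,11/2) outside
  → clear

BLOCKED by obstacle 2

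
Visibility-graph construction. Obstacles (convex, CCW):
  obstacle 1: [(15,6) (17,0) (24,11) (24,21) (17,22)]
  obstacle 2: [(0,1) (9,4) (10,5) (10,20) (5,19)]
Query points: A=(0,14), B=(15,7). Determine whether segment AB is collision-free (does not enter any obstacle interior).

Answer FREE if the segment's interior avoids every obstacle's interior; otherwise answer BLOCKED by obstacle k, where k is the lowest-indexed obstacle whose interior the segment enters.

BLOCKED by obstacle 2

Obstacle 1 [(15,6) (17,0) (24,11) (24,21) (17,22)]:
  edge (15,6)–(17,0): clear
  edge (17,0)–(24,11): clear
  edge (24,11)–(24,21): clear
  edge (24,21)–(17,22): clear
  edge (17,22)–(15,6): clear
  midpoint (15/2,21/2) outside
  → clear
Obstacle 2 [(0,1) (9,4) (10,5) (10,20) (5,19)]:
  edge (0,1)–(9,4): clear
  edge (9,4)–(10,5): clear
  edge (10,5)–(10,20): crosses AB
  edge (10,20)–(5,19): clear
  edge (5,19)–(0,1): crosses AB
  → BLOCKED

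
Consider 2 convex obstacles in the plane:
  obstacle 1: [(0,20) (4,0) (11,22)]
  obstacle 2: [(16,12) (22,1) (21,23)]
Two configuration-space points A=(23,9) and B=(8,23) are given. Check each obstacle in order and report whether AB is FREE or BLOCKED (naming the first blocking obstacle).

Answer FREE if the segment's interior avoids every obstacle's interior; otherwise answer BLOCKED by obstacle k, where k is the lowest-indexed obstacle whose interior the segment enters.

Obstacle 1 [(0,20) (4,0) (11,22)]:
  edge (0,20)–(4,0): clear
  edge (4,0)–(11,22): crosses AB
  edge (11,22)–(0,20): crosses AB
  → BLOCKED
Obstacle 2 [(16,12) (22,1) (21,23)]:
  edge (16,12)–(22,1): clear
  edge (22,1)–(21,23): crosses AB
  edge (21,23)–(16,12): crosses AB
  → BLOCKED

BLOCKED by obstacle 1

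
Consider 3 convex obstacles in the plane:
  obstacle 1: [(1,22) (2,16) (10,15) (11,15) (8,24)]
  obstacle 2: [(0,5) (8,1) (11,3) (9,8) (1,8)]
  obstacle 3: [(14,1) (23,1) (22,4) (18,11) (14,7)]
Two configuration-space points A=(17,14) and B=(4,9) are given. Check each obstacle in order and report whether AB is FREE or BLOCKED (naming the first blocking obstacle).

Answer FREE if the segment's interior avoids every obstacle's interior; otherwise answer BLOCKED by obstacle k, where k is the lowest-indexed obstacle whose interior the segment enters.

Obstacle 1 [(1,22) (2,16) (10,15) (11,15) (8,24)]:
  edge (1,22)–(2,16): clear
  edge (2,16)–(10,15): clear
  edge (10,15)–(11,15): clear
  edge (11,15)–(8,24): clear
  edge (8,24)–(1,22): clear
  midpoint (21/2,23/2) outside
  → clear
Obstacle 2 [(0,5) (8,1) (11,3) (9,8) (1,8)]:
  edge (0,5)–(8,1): clear
  edge (8,1)–(11,3): clear
  edge (11,3)–(9,8): clear
  edge (9,8)–(1,8): clear
  edge (1,8)–(0,5): clear
  midpoint (21/2,23/2) outside
  → clear
Obstacle 3 [(14,1) (23,1) (22,4) (18,11) (14,7)]:
  edge (14,1)–(23,1): clear
  edge (23,1)–(22,4): clear
  edge (22,4)–(18,11): clear
  edge (18,11)–(14,7): clear
  edge (14,7)–(14,1): clear
  midpoint (21/2,23/2) outside
  → clear

FREE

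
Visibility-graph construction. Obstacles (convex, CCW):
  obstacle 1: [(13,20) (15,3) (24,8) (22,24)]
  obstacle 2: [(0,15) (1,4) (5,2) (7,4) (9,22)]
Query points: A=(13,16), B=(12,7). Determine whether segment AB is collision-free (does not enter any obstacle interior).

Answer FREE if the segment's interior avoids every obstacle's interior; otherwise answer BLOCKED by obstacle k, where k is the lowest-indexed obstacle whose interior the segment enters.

Obstacle 1 [(13,20) (15,3) (24,8) (22,24)]:
  edge (13,20)–(15,3): clear
  edge (15,3)–(24,8): clear
  edge (24,8)–(22,24): clear
  edge (22,24)–(13,20): clear
  midpoint (25/2,23/2) outside
  → clear
Obstacle 2 [(0,15) (1,4) (5,2) (7,4) (9,22)]:
  edge (0,15)–(1,4): clear
  edge (1,4)–(5,2): clear
  edge (5,2)–(7,4): clear
  edge (7,4)–(9,22): clear
  edge (9,22)–(0,15): clear
  midpoint (25/2,23/2) outside
  → clear

FREE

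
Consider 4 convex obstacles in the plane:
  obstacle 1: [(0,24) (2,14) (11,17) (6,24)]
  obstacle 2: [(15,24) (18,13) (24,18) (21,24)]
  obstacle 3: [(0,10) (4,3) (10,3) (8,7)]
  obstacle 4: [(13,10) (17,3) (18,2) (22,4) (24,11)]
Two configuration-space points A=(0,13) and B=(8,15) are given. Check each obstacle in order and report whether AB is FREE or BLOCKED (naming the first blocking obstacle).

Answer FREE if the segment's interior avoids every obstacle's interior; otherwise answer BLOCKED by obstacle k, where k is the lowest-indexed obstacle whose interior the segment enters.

FREE

Obstacle 1 [(0,24) (2,14) (11,17) (6,24)]:
  edge (0,24)–(2,14): clear
  edge (2,14)–(11,17): clear
  edge (11,17)–(6,24): clear
  edge (6,24)–(0,24): clear
  midpoint (4,14) outside
  → clear
Obstacle 2 [(15,24) (18,13) (24,18) (21,24)]:
  edge (15,24)–(18,13): clear
  edge (18,13)–(24,18): clear
  edge (24,18)–(21,24): clear
  edge (21,24)–(15,24): clear
  midpoint (4,14) outside
  → clear
Obstacle 3 [(0,10) (4,3) (10,3) (8,7)]:
  edge (0,10)–(4,3): clear
  edge (4,3)–(10,3): clear
  edge (10,3)–(8,7): clear
  edge (8,7)–(0,10): clear
  midpoint (4,14) outside
  → clear
Obstacle 4 [(13,10) (17,3) (18,2) (22,4) (24,11)]:
  edge (13,10)–(17,3): clear
  edge (17,3)–(18,2): clear
  edge (18,2)–(22,4): clear
  edge (22,4)–(24,11): clear
  edge (24,11)–(13,10): clear
  midpoint (4,14) outside
  → clear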